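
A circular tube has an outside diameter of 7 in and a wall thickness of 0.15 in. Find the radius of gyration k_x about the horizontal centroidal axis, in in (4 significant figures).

k_x ≈ 2.422 in

Treat the section as a set of non-overlapping primitives; coordinates are from the bounding-box lower-left.
Outer circle: ⌀7, A = 38.4845 in², y = 3.5 in, Ī = 117.859 in⁴.
Bore (subtracted): ⌀6.7, A = 35.2565 in², y = 3.5 in, Ī = 98.9166 in⁴.
By symmetry the centroid is at mid-height, ȳ = 3.5 in.
All pieces are centred on the horizontal centroidal axis, so I = ΣĪ (holes subtracted) = 18.9422 in⁴.
Radius of gyration: k = √(I/A) = √(18.9422 / 3.22799) = 2.42242 in.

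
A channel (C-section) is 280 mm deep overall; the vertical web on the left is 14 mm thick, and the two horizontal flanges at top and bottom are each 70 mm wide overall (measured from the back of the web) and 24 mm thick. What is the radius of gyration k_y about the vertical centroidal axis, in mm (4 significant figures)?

k_y ≈ 20.29 mm

Treat the section as a set of non-overlapping primitives; coordinates are from the bounding-box lower-left.
Web: 14 × 280, A = 3 920 mm², x = 7 mm, Ī = 64026.7 mm⁴.
Top flange (beyond web): 56 × 24, A = 1 344 mm², x = 42 mm, Ī = 351 232 mm⁴.
Bottom flange (beyond web): 56 × 24, A = 1 344 mm², x = 42 mm, Ī = 351 232 mm⁴.
Centroid: x̄ = ΣA·x / ΣA = 21.2373 mm.
Transfer each piece to the vertical centroidal axis using Ī + A·d² with d = x − 21.2373:
  web: d = -14.2373 mm → contributes +858 612 mm⁴
  top flange (beyond web): d = 20.7627 mm → contributes +930 617 mm⁴
  bottom flange (beyond web): d = 20.7627 mm → contributes +930 617 mm⁴
Total I = 2 719 847 mm⁴.
Radius of gyration: k = √(I/A) = √(2 719 847 / 6 608) = 20.2879 mm.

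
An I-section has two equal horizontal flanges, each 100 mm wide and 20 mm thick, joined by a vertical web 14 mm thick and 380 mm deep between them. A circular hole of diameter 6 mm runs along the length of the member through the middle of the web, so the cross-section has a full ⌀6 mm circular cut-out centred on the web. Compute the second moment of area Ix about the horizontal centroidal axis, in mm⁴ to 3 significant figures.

Split into non-overlapping primitives; take the origin at the lower-left of the bounding box.
Bottom flange: 100 × 20, A = 2 000 mm², y = 10 mm, Ī = 66 667 mm⁴.
Web: 14 × 380, A = 5 320 mm², y = 210 mm, Ī = 64 017 333 mm⁴.
Top flange: 100 × 20, A = 2 000 mm², y = 410 mm, Ī = 66 667 mm⁴.
Hole (subtracted): ⌀6, A = 28.274 mm², y = 210 mm, Ī = 63.617 mm⁴.
By symmetry the centroid is at mid-height, ȳ = 210 mm.
Transfer each piece to the horizontal centroidal axis using Ī + A·d² with d = y − 210:
  bottom flange: d = -200 mm → contributes +80 066 667 mm⁴
  web: d = 0 mm → contributes +64 017 333 mm⁴
  top flange: d = 200 mm → contributes +80 066 667 mm⁴
  hole: d = 0 mm → contributes −63.617 mm⁴
Total I = 224 150 603 mm⁴.

Ix ≈ 2.24 × 10⁸ mm⁴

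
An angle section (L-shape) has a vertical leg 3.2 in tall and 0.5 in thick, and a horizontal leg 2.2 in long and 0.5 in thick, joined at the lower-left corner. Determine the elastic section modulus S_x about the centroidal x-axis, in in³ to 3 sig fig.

S_x ≈ 1.16 in³

Split into non-overlapping primitives; take the origin at the lower-left of the bounding box.
Vertical leg: 0.5 × 3.2, A = 1.6 in², y = 1.6 in, Ī = 1.3653 in⁴.
Horizontal leg (remainder): 1.7 × 0.5, A = 0.85 in², y = 0.25 in, Ī = 0.017708 in⁴.
Centroid: ȳ = ΣA·y / ΣA = 1.1316 in.
Transfer each piece to the centroidal x-axis using Ī + A·d² with d = y − 1.1316:
  vertical leg: d = 0.46837 in → contributes +1.7163 in⁴
  horizontal leg (remainder): d = -0.88163 in → contributes +0.67839 in⁴
Total I = 2.3947 in⁴.
Extreme fibre distance c = 2.0684 in; S = I/c = 1.1578 in³.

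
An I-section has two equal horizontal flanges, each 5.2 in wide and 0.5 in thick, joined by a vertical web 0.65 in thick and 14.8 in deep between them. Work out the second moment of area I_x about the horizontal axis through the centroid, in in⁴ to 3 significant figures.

I_x ≈ 480 in⁴

Split into non-overlapping primitives; take the origin at the lower-left of the bounding box.
Bottom flange: 5.2 × 0.5, A = 2.6 in², y = 0.25 in, Ī = 0.054167 in⁴.
Web: 0.65 × 14.8, A = 9.62 in², y = 7.9 in, Ī = 175.6 in⁴.
Top flange: 5.2 × 0.5, A = 2.6 in², y = 15.55 in, Ī = 0.054167 in⁴.
By symmetry the centroid is at mid-height, ȳ = 7.9 in.
Transfer each piece to the horizontal axis through the centroid using Ī + A·d² with d = y − 7.9:
  bottom flange: d = -7.65 in → contributes +152.21 in⁴
  web: d = 0 in → contributes +175.6 in⁴
  top flange: d = 7.65 in → contributes +152.21 in⁴
Total I = 480.02 in⁴.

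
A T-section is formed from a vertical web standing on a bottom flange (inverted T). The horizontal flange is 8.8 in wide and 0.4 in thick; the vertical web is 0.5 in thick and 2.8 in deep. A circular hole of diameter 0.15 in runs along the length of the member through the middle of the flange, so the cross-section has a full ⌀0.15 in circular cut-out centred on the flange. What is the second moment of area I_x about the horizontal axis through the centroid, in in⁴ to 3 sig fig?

I_x ≈ 3.52 in⁴

Treat the section as a set of non-overlapping primitives; coordinates are from the bounding-box lower-left.
Flange: 8.8 × 0.4, A = 3.52 in², y = 0.2 in, Ī = 0.046933 in⁴.
Web: 0.5 × 2.8, A = 1.4 in², y = 1.8 in, Ī = 0.91467 in⁴.
Hole (subtracted): ⌀0.15, A = 0.017671 in², y = 0.2 in, Ī = 0.00002485 in⁴.
Centroid: ȳ = ΣA·y / ΣA = 0.65693 in.
Transfer each piece to the horizontal axis through the centroid using Ī + A·d² with d = y − 0.65693:
  flange: d = -0.45693 in → contributes +0.78184 in⁴
  web: d = 1.1431 in → contributes +2.7439 in⁴
  hole: d = -0.45693 in → contributes −0.0037143 in⁴
Total I = 3.5221 in⁴.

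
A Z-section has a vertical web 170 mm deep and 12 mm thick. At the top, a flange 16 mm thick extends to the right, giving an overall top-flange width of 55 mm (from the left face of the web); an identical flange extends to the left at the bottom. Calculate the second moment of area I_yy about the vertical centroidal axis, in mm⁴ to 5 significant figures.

I_yy ≈ 1.2771 × 10⁶ mm⁴

Treat the section as a set of non-overlapping primitives; coordinates are from the bounding-box lower-left.
Web: 12 × 170, A = 2 040 mm², x = 49 mm, Ī = 24 480 mm⁴.
Top flange (beyond web): 43 × 16, A = 688 mm², x = 76.5 mm, Ī = 106009.3 mm⁴.
Bottom flange (beyond web): 43 × 16, A = 688 mm², x = 21.5 mm, Ī = 106009.3 mm⁴.
Centroid: x̄ = ΣA·x / ΣA = 49 mm.
Transfer each piece to the vertical centroidal axis using Ī + A·d² with d = x − 49:
  web: d = 0 mm → contributes +24 480 mm⁴
  top flange (beyond web): d = 27.5 mm → contributes +626309.3 mm⁴
  bottom flange (beyond web): d = -27.5 mm → contributes +626309.3 mm⁴
Total I = 1 277 099 mm⁴.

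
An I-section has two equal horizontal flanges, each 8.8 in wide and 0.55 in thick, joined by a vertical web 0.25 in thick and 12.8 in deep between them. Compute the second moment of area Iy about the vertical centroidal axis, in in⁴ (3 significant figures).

Decompose the section into non-overlapping parts with the origin at the bottom-left of its bounding rectangle.
Bottom flange: 8.8 × 0.55, A = 4.84 in², x = 4.4 in, Ī = 31.234 in⁴.
Web: 0.25 × 12.8, A = 3.2 in², x = 4.4 in, Ī = 0.016667 in⁴.
Top flange: 8.8 × 0.55, A = 4.84 in², x = 4.4 in, Ī = 31.234 in⁴.
By symmetry the centroid is at mid-width, x̄ = 4.4 in.
All pieces are centred on the vertical centroidal axis, so I = ΣĪ = 62.485 in⁴.

Iy ≈ 62.5 in⁴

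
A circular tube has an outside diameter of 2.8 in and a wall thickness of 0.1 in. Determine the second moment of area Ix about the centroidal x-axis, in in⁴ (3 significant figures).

Decompose the section into non-overlapping parts with the origin at the bottom-left of its bounding rectangle.
Outer circle: ⌀2.8, A = 6.1575 in², y = 1.4 in, Ī = 3.0172 in⁴.
Bore (subtracted): ⌀2.6, A = 5.3093 in², y = 1.4 in, Ī = 2.2432 in⁴.
By symmetry the centroid is at mid-height, ȳ = 1.4 in.
All pieces are centred on the centroidal x-axis, so I = ΣĪ (holes subtracted) = 0.77401 in⁴.

Ix ≈ 0.774 in⁴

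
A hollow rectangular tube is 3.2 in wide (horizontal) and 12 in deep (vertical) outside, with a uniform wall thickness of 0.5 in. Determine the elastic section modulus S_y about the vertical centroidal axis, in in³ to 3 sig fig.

Split into non-overlapping primitives; take the origin at the lower-left of the bounding box.
Outer rectangle: 3.2 × 12, A = 38.4 in², x = 1.6 in, Ī = 32.768 in⁴.
Inner void (subtracted): 2.2 × 11, A = 24.2 in², x = 1.6 in, Ī = 9.7607 in⁴.
By symmetry the centroid is at mid-width, x̄ = 1.6 in.
All pieces are centred on the vertical centroidal axis, so I = ΣĪ (holes subtracted) = 23.007 in⁴.
Extreme fibre distance c = 1.6 in; S = I/c = 14.38 in³.

S_y ≈ 14.4 in³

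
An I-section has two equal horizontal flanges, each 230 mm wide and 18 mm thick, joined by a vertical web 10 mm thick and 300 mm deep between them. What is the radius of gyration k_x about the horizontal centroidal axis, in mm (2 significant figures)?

Break the section into simple shapes (no overlaps), measuring from the bottom-left corner of the bounding box.
Bottom flange: 230 × 18, A = 4 140 mm², y = 9 mm, Ī = 111 780 mm⁴.
Web: 10 × 300, A = 3 000 mm², y = 168 mm, Ī = 22 500 000 mm⁴.
Top flange: 230 × 18, A = 4 140 mm², y = 327 mm, Ī = 111 780 mm⁴.
By symmetry the centroid is at mid-height, ȳ = 168 mm.
Transfer each piece to the horizontal centroidal axis using Ī + A·d² with d = y − 168:
  bottom flange: d = -159 mm → contributes +104 775 120 mm⁴
  web: d = 0 mm → contributes +22 500 000 mm⁴
  top flange: d = 159 mm → contributes +104 775 120 mm⁴
Total I = 232 050 240 mm⁴.
Radius of gyration: k = √(I/A) = √(232 050 240 / 11 280) = 143.4 mm.

k_x ≈ 140 mm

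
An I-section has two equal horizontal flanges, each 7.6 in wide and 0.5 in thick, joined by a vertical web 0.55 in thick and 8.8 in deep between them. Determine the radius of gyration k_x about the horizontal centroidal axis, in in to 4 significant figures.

k_x ≈ 3.967 in

Decompose the section into non-overlapping parts with the origin at the bottom-left of its bounding rectangle.
Bottom flange: 7.6 × 0.5, A = 3.8 in², y = 0.25 in, Ī = 0.0791667 in⁴.
Web: 0.55 × 8.8, A = 4.84 in², y = 4.9 in, Ī = 31.2341 in⁴.
Top flange: 7.6 × 0.5, A = 3.8 in², y = 9.55 in, Ī = 0.0791667 in⁴.
By symmetry the centroid is at mid-height, ȳ = 4.9 in.
Transfer each piece to the horizontal centroidal axis using Ī + A·d² with d = y − 4.9:
  bottom flange: d = -4.65 in → contributes +82.2447 in⁴
  web: d = 0 in → contributes +31.2341 in⁴
  top flange: d = 4.65 in → contributes +82.2447 in⁴
Total I = 195.723 in⁴.
Radius of gyration: k = √(I/A) = √(195.723 / 12.44) = 3.96653 in.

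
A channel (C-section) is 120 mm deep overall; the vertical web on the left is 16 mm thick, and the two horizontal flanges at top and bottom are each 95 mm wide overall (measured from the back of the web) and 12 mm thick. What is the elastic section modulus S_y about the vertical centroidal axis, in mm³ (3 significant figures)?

S_y ≈ 5.01 × 10⁴ mm³

Break the section into simple shapes (no overlaps), measuring from the bottom-left corner of the bounding box.
Web: 16 × 120, A = 1 920 mm², x = 8 mm, Ī = 40 960 mm⁴.
Top flange (beyond web): 79 × 12, A = 948 mm², x = 55.5 mm, Ī = 493 039 mm⁴.
Bottom flange (beyond web): 79 × 12, A = 948 mm², x = 55.5 mm, Ī = 493 039 mm⁴.
Centroid: x̄ = ΣA·x / ΣA = 31.601 mm.
Transfer each piece to the vertical centroidal axis using Ī + A·d² with d = x − 31.601:
  web: d = -23.601 mm → contributes +1 110 380 mm⁴
  top flange (beyond web): d = 23.899 mm → contributes +1 034 518 mm⁴
  bottom flange (beyond web): d = 23.899 mm → contributes +1 034 518 mm⁴
Total I = 3 179 415 mm⁴.
Extreme fibre distance c = 63.399 mm; S = I/c = 50 149 mm³.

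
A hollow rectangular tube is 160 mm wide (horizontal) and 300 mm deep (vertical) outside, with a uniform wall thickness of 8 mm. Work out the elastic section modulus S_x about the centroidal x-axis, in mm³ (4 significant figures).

S_x ≈ 5.675 × 10⁵ mm³

Split into non-overlapping primitives; take the origin at the lower-left of the bounding box.
Outer rectangle: 160 × 300, A = 48 000 mm², y = 150 mm, Ī = 360 000 000 mm⁴.
Inner void (subtracted): 144 × 284, A = 40 896 mm², y = 150 mm, Ī = 274 875 648 mm⁴.
By symmetry the centroid is at mid-height, ȳ = 150 mm.
All pieces are centred on the centroidal x-axis, so I = ΣĪ (holes subtracted) = 85 124 352 mm⁴.
Extreme fibre distance c = 150 mm; S = I/c = 567 496 mm³.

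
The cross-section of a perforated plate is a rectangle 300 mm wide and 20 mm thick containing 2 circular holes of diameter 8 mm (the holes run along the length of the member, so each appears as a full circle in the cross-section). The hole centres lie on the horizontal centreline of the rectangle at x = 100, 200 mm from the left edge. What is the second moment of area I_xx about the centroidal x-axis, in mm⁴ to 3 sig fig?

I_xx ≈ 2.00 × 10⁵ mm⁴

Treat the section as a set of non-overlapping primitives; coordinates are from the bounding-box lower-left.
Plate: 300 × 20, A = 6 000 mm², y = 10 mm, Ī = 200 000 mm⁴.
Hole 1 (subtracted): ⌀8, A = 50.265 mm², y = 10 mm, Ī = 201.06 mm⁴.
Hole 2 (subtracted): ⌀8, A = 50.265 mm², y = 10 mm, Ī = 201.06 mm⁴.
By symmetry the centroid is at mid-height, ȳ = 10 mm.
All pieces are centred on the centroidal x-axis, so I = ΣĪ (holes subtracted) = 199 598 mm⁴.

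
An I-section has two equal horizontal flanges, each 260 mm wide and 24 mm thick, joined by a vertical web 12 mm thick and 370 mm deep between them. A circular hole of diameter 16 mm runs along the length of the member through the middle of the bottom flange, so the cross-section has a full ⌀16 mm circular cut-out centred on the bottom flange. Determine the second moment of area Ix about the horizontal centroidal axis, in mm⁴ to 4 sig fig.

Ix ≈ 5.277 × 10⁸ mm⁴

Treat the section as a set of non-overlapping primitives; coordinates are from the bounding-box lower-left.
Bottom flange: 260 × 24, A = 6 240 mm², y = 12 mm, Ī = 299 520 mm⁴.
Web: 12 × 370, A = 4 440 mm², y = 209 mm, Ī = 50 653 000 mm⁴.
Top flange: 260 × 24, A = 6 240 mm², y = 406 mm, Ī = 299 520 mm⁴.
Hole (subtracted): ⌀16, A = 201.062 mm², y = 12 mm, Ī = 3216.99 mm⁴.
Centroid: ȳ = ΣA·y / ΣA = 211.369 mm.
Transfer each piece to the horizontal centroidal axis using Ī + A·d² with d = y − 211.369:
  bottom flange: d = -199.369 mm → contributes +248 327 332 mm⁴
  web: d = -2.36912 mm → contributes +50 677 921 mm⁴
  top flange: d = 194.631 mm → contributes +236 678 075 mm⁴
  hole: d = -199.369 mm → contributes −7 995 036 mm⁴
Total I = 527 688 292 mm⁴.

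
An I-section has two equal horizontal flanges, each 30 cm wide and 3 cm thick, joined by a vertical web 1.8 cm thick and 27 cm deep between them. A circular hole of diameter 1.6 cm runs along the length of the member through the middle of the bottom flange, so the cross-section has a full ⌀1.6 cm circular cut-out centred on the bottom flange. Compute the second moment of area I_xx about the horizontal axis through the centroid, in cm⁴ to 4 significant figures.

Split into non-overlapping primitives; take the origin at the lower-left of the bounding box.
Bottom flange: 30 × 3, A = 90 cm², y = 1.5 cm, Ī = 67.5 cm⁴.
Web: 1.8 × 27, A = 48.6 cm², y = 16.5 cm, Ī = 2952.45 cm⁴.
Top flange: 30 × 3, A = 90 cm², y = 31.5 cm, Ī = 67.5 cm⁴.
Hole (subtracted): ⌀1.6, A = 2.01062 cm², y = 1.5 cm, Ī = 0.321699 cm⁴.
Centroid: ȳ = ΣA·y / ΣA = 16.6331 cm.
Transfer each piece to the horizontal axis through the centroid using Ī + A·d² with d = y − 16.6331:
  bottom flange: d = -15.1331 cm → contributes +20678.5 cm⁴
  web: d = -0.133101 cm → contributes +2953.31 cm⁴
  top flange: d = 14.8669 cm → contributes +19959.7 cm⁴
  hole: d = -15.1331 cm → contributes −460.775 cm⁴
Total I = 43130.7 cm⁴.

I_xx ≈ 4.313 × 10⁴ cm⁴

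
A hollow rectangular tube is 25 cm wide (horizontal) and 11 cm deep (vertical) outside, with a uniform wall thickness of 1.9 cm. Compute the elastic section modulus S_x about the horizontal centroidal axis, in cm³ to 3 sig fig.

Treat the section as a set of non-overlapping primitives; coordinates are from the bounding-box lower-left.
Outer rectangle: 25 × 11, A = 275 cm², y = 5.5 cm, Ī = 2772.9 cm⁴.
Inner void (subtracted): 21.2 × 7.2, A = 152.64 cm², y = 5.5 cm, Ī = 659.4 cm⁴.
By symmetry the centroid is at mid-height, ȳ = 5.5 cm.
All pieces are centred on the horizontal centroidal axis, so I = ΣĪ (holes subtracted) = 2113.5 cm⁴.
Extreme fibre distance c = 5.5 cm; S = I/c = 384.27 cm³.

S_x ≈ 384 cm³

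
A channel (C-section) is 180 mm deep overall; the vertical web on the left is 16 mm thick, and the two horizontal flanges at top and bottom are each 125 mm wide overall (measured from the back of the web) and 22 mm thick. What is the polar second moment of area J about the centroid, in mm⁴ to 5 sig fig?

Treat the section as a set of non-overlapping primitives; coordinates are from the bounding-box lower-left.
Web: 16 × 180, A = 2 880 mm², y = 90 mm, Ī = 7 776 000 mm⁴.
Top flange (beyond web): 109 × 22, A = 2 398 mm², y = 169 mm, Ī = 96719.33 mm⁴.
Bottom flange (beyond web): 109 × 22, A = 2 398 mm², y = 11 mm, Ī = 96719.33 mm⁴.
By symmetry the centroid is at mid-height, ȳ = 90 mm.
Transfer each piece to the centroidal x-axis using Ī + A·d² with d = y − 90:
  web: d = 0 mm → contributes +7 776 000 mm⁴
  top flange (beyond web): d = 79 mm → contributes +15 062 637 mm⁴
  bottom flange (beyond web): d = -79 mm → contributes +15 062 637 mm⁴
Total I = 37 901 275 mm⁴.
For the y-axis: x̄ = 47.05029 mm.
Repeating about the centroidal y-axis gives I_y = 11 838 931 mm⁴.
Polar second moment: J = I_x + I_y = 49 740 206 mm⁴.

J ≈ 4.9740 × 10⁷ mm⁴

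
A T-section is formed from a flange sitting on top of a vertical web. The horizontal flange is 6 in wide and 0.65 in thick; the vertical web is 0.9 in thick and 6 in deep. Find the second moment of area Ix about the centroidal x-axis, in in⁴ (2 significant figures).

Split into non-overlapping primitives; take the origin at the lower-left of the bounding box.
Flange: 6 × 0.65, A = 3.9 in², y = 6.325 in, Ī = 0.1373 in⁴.
Web: 0.9 × 6, A = 5.4 in², y = 3 in, Ī = 16.2 in⁴.
Centroid: ȳ = ΣA·y / ΣA = 4.394 in.
Transfer each piece to the centroidal x-axis using Ī + A·d² with d = y − 4.394:
  flange: d = 1.931 in → contributes +14.67 in⁴
  web: d = -1.394 in → contributes +26.7 in⁴
Total I = 41.37 in⁴.

Ix ≈ 41 in⁴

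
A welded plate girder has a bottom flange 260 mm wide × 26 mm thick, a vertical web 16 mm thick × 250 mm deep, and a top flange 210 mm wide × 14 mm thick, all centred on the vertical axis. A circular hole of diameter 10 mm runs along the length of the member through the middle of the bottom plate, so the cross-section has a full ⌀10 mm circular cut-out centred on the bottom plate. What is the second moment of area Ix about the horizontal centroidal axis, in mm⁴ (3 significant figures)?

Split into non-overlapping primitives; take the origin at the lower-left of the bounding box.
Bottom plate: 260 × 26, A = 6 760 mm², y = 13 mm, Ī = 380 813 mm⁴.
Web plate: 16 × 250, A = 4 000 mm², y = 151 mm, Ī = 20 833 333 mm⁴.
Top plate: 210 × 14, A = 2 940 mm², y = 283 mm, Ī = 48 020 mm⁴.
Hole (subtracted): ⌀10, A = 78.54 mm², y = 13 mm, Ī = 490.87 mm⁴.
Centroid: ȳ = ΣA·y / ΣA = 111.8 mm.
Transfer each piece to the horizontal centroidal axis using Ī + A·d² with d = y − 111.8:
  bottom plate: d = -98.8 mm → contributes +66 368 122 mm⁴
  web plate: d = 39.2 mm → contributes +26 979 899 mm⁴
  top plate: d = 171.2 mm → contributes +86 217 793 mm⁴
  hole: d = -98.8 mm → contributes −767 152 mm⁴
Total I = 178 798 662 mm⁴.

Ix ≈ 1.79 × 10⁸ mm⁴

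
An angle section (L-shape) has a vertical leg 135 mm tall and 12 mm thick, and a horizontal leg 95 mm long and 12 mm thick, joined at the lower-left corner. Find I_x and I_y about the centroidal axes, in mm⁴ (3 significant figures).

Decompose the section into non-overlapping parts with the origin at the bottom-left of its bounding rectangle.
Vertical leg: 12 × 135, A = 1 620 mm², y = 67.5 mm, Ī = 2 460 375 mm⁴.
Horizontal leg (remainder): 83 × 12, A = 996 mm², y = 6 mm, Ī = 11 952 mm⁴.
Centroid: ȳ = ΣA·y / ΣA = 44.085 mm.
Transfer each piece to the centroidal x-axis using Ī + A·d² with d = y − 44.085:
  vertical leg: d = 23.415 mm → contributes +3 348 570 mm⁴
  horizontal leg (remainder): d = -38.085 mm → contributes +1 456 607 mm⁴
Total I = 4 805 177 mm⁴.
For the y-axis: x̄ = 24.085 mm.
Repeating about the centroidal y-axis gives I_y = 1 982 857 mm⁴.

I_x ≈ 4.81 × 10⁶ mm⁴, I_y ≈ 1.98 × 10⁶ mm⁴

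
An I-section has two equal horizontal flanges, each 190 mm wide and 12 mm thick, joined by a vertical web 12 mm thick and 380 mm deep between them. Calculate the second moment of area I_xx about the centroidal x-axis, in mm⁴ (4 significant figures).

Decompose the section into non-overlapping parts with the origin at the bottom-left of its bounding rectangle.
Bottom flange: 190 × 12, A = 2 280 mm², y = 6 mm, Ī = 27 360 mm⁴.
Web: 12 × 380, A = 4 560 mm², y = 202 mm, Ī = 54 872 000 mm⁴.
Top flange: 190 × 12, A = 2 280 mm², y = 398 mm, Ī = 27 360 mm⁴.
By symmetry the centroid is at mid-height, ȳ = 202 mm.
Transfer each piece to the centroidal x-axis using Ī + A·d² with d = y − 202:
  bottom flange: d = -196 mm → contributes +87 615 840 mm⁴
  web: d = 0 mm → contributes +54 872 000 mm⁴
  top flange: d = 196 mm → contributes +87 615 840 mm⁴
Total I = 230 103 680 mm⁴.

I_xx ≈ 2.301 × 10⁸ mm⁴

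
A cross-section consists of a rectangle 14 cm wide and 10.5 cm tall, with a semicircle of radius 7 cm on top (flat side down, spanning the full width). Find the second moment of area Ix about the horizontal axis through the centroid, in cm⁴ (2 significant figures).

Ix ≈ 5000 cm⁴

Break the section into simple shapes (no overlaps), measuring from the bottom-left corner of the bounding box.
Rectangular body: 14 × 10.5, A = 147 cm², y = 5.25 cm, Ī = 1 351 cm⁴.
Semicircular cap: semicircle r = 7, A = 76.97 cm², y = 13.47 cm, Ī = 263.5 cm⁴.
Centroid: ȳ = ΣA·y / ΣA = 8.075 cm.
Transfer each piece to the horizontal axis through the centroid using Ī + A·d² with d = y − 8.075:
  rectangular body: d = -2.825 cm → contributes +2 524 cm⁴
  semicircular cap: d = 5.396 cm → contributes +2 504 cm⁴
Total I = 5 028 cm⁴.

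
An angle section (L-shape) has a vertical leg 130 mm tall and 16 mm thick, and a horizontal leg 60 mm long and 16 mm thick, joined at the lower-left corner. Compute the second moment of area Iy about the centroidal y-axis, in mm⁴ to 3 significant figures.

Iy ≈ 6.31 × 10⁵ mm⁴

Decompose the section into non-overlapping parts with the origin at the bottom-left of its bounding rectangle.
Vertical leg: 16 × 130, A = 2 080 mm², x = 8 mm, Ī = 44 373 mm⁴.
Horizontal leg (remainder): 44 × 16, A = 704 mm², x = 38 mm, Ī = 113 579 mm⁴.
Centroid: x̄ = ΣA·x / ΣA = 15.586 mm.
Transfer each piece to the centroidal y-axis using Ī + A·d² with d = x − 15.586:
  vertical leg: d = -7.5862 mm → contributes +164 078 mm⁴
  horizontal leg (remainder): d = 22.414 mm → contributes +467 253 mm⁴
Total I = 631 331 mm⁴.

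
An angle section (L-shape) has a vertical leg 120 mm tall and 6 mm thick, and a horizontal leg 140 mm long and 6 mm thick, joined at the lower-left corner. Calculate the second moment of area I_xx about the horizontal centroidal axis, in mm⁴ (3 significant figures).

I_xx ≈ 2.10 × 10⁶ mm⁴

Break the section into simple shapes (no overlaps), measuring from the bottom-left corner of the bounding box.
Vertical leg: 6 × 120, A = 720 mm², y = 60 mm, Ī = 864 000 mm⁴.
Horizontal leg (remainder): 134 × 6, A = 804 mm², y = 3 mm, Ī = 2 412 mm⁴.
Centroid: ȳ = ΣA·y / ΣA = 29.929 mm.
Transfer each piece to the horizontal centroidal axis using Ī + A·d² with d = y − 29.929:
  vertical leg: d = 30.071 mm → contributes +1 515 065 mm⁴
  horizontal leg (remainder): d = -26.929 mm → contributes +585 455 mm⁴
Total I = 2 100 520 mm⁴.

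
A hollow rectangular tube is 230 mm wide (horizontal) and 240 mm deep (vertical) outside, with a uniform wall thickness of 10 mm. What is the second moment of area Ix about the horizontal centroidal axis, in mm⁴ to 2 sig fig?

Treat the section as a set of non-overlapping primitives; coordinates are from the bounding-box lower-left.
Outer rectangle: 230 × 240, A = 55 200 mm², y = 120 mm, Ī = 264 960 000 mm⁴.
Inner void (subtracted): 210 × 220, A = 46 200 mm², y = 120 mm, Ī = 186 340 000 mm⁴.
By symmetry the centroid is at mid-height, ȳ = 120 mm.
All pieces are centred on the horizontal centroidal axis, so I = ΣĪ (holes subtracted) = 78 620 000 mm⁴.

Ix ≈ 7.9 × 10⁷ mm⁴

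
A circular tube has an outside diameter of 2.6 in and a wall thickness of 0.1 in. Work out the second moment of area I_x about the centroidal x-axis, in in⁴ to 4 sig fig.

Treat the section as a set of non-overlapping primitives; coordinates are from the bounding-box lower-left.
Outer circle: ⌀2.6, A = 5.30929 in², y = 1.3 in, Ī = 2.24318 in⁴.
Bore (subtracted): ⌀2.4, A = 4.52389 in², y = 1.3 in, Ī = 1.6286 in⁴.
By symmetry the centroid is at mid-height, ȳ = 1.3 in.
All pieces are centred on the centroidal x-axis, so I = ΣĪ (holes subtracted) = 0.614574 in⁴.

I_x ≈ 0.6146 in⁴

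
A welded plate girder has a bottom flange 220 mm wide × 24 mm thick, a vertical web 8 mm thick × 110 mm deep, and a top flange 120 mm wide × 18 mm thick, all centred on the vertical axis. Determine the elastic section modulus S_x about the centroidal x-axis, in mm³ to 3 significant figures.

Break the section into simple shapes (no overlaps), measuring from the bottom-left corner of the bounding box.
Bottom plate: 220 × 24, A = 5 280 mm², y = 12 mm, Ī = 253 440 mm⁴.
Web plate: 8 × 110, A = 880 mm², y = 79 mm, Ī = 887 333 mm⁴.
Top plate: 120 × 18, A = 2 160 mm², y = 143 mm, Ī = 58 320 mm⁴.
Centroid: ȳ = ΣA·y / ΣA = 53.096 mm.
Transfer each piece to the centroidal x-axis using Ī + A·d² with d = y − 53.096:
  bottom plate: d = -41.096 mm → contributes +9 170 800 mm⁴
  web plate: d = 25.904 mm → contributes +1 477 821 mm⁴
  top plate: d = 89.904 mm → contributes +17 516 955 mm⁴
Total I = 28 165 576 mm⁴.
Extreme fibre distance c = 98.904 mm; S = I/c = 284 777 mm³.

S_x ≈ 2.85 × 10⁵ mm³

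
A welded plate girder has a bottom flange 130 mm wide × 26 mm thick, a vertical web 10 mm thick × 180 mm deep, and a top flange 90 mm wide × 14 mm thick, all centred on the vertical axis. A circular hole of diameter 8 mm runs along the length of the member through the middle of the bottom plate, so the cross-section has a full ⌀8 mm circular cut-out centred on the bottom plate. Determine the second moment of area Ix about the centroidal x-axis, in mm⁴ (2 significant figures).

Ix ≈ 4.5 × 10⁷ mm⁴

Split into non-overlapping primitives; take the origin at the lower-left of the bounding box.
Bottom plate: 130 × 26, A = 3 380 mm², y = 13 mm, Ī = 190 407 mm⁴.
Web plate: 10 × 180, A = 1 800 mm², y = 116 mm, Ī = 4 860 000 mm⁴.
Top plate: 90 × 14, A = 1 260 mm², y = 213 mm, Ī = 20 580 mm⁴.
Hole (subtracted): ⌀8, A = 50.27 mm², y = 13 mm, Ī = 201.1 mm⁴.
Centroid: ȳ = ΣA·y / ΣA = 81.45 mm.
Transfer each piece to the centroidal x-axis using Ī + A·d² with d = y − 81.45:
  bottom plate: d = -68.45 mm → contributes +16 028 709 mm⁴
  web plate: d = 34.55 mm → contributes +7 008 223 mm⁴
  top plate: d = 131.5 mm → contributes +21 824 211 mm⁴
  hole: d = -68.45 mm → contributes −235 739 mm⁴
Total I = 44 625 404 mm⁴.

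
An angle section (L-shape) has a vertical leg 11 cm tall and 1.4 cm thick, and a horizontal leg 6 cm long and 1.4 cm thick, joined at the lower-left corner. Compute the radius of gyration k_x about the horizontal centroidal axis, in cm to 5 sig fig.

k_x ≈ 3.4567 cm

Split into non-overlapping primitives; take the origin at the lower-left of the bounding box.
Vertical leg: 1.4 × 11, A = 15.4 cm², y = 5.5 cm, Ī = 155.2833 cm⁴.
Horizontal leg (remainder): 4.6 × 1.4, A = 6.44 cm², y = 0.7 cm, Ī = 1.051867 cm⁴.
Centroid: ȳ = ΣA·y / ΣA = 4.084615 cm.
Transfer each piece to the horizontal centroidal axis using Ī + A·d² with d = y − 4.084615:
  vertical leg: d = 1.415385 cm → contributes +186.1344 cm⁴
  horizontal leg (remainder): d = -3.384615 cm → contributes +74.82607 cm⁴
Total I = 260.9604 cm⁴.
Radius of gyration: k = √(I/A) = √(260.9604 / 21.84) = 3.456695 cm.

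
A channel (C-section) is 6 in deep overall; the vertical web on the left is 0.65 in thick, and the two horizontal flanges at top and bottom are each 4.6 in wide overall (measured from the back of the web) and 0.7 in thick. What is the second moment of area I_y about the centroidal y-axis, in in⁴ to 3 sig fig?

Decompose the section into non-overlapping parts with the origin at the bottom-left of its bounding rectangle.
Web: 0.65 × 6, A = 3.9 in², x = 0.325 in, Ī = 0.13731 in⁴.
Top flange (beyond web): 3.95 × 0.7, A = 2.765 in², x = 2.625 in, Ī = 3.5951 in⁴.
Bottom flange (beyond web): 3.95 × 0.7, A = 2.765 in², x = 2.625 in, Ī = 3.5951 in⁴.
Centroid: x̄ = ΣA·x / ΣA = 1.6738 in.
Transfer each piece to the centroidal y-axis using Ī + A·d² with d = x − 1.6738:
  web: d = -1.3488 in → contributes +7.2322 in⁴
  top flange (beyond web): d = 0.95122 in → contributes +6.0969 in⁴
  bottom flange (beyond web): d = 0.95122 in → contributes +6.0969 in⁴
Total I = 19.426 in⁴.

I_y ≈ 19.4 in⁴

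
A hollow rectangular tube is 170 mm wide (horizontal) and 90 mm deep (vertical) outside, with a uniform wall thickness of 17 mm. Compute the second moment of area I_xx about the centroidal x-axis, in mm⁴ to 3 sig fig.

Split into non-overlapping primitives; take the origin at the lower-left of the bounding box.
Outer rectangle: 170 × 90, A = 15 300 mm², y = 45 mm, Ī = 10 327 500 mm⁴.
Inner void (subtracted): 136 × 56, A = 7 616 mm², y = 45 mm, Ī = 1 990 315 mm⁴.
By symmetry the centroid is at mid-height, ȳ = 45 mm.
All pieces are centred on the centroidal x-axis, so I = ΣĪ (holes subtracted) = 8 337 185 mm⁴.

I_xx ≈ 8.34 × 10⁶ mm⁴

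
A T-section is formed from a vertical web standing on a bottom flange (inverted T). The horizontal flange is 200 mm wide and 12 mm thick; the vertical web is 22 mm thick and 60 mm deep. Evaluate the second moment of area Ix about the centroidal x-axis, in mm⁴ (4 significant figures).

Break the section into simple shapes (no overlaps), measuring from the bottom-left corner of the bounding box.
Flange: 200 × 12, A = 2 400 mm², y = 6 mm, Ī = 28 800 mm⁴.
Web: 22 × 60, A = 1 320 mm², y = 42 mm, Ī = 396 000 mm⁴.
Centroid: ȳ = ΣA·y / ΣA = 18.7742 mm.
Transfer each piece to the centroidal x-axis using Ī + A·d² with d = y − 18.7742:
  flange: d = -12.7742 mm → contributes +420 432 mm⁴
  web: d = 23.2258 mm → contributes +1 108 058 mm⁴
Total I = 1 528 490 mm⁴.

Ix ≈ 1.528 × 10⁶ mm⁴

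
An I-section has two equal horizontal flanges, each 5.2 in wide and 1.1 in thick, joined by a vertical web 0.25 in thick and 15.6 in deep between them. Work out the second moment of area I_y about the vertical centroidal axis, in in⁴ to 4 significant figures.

I_y ≈ 25.80 in⁴

Break the section into simple shapes (no overlaps), measuring from the bottom-left corner of the bounding box.
Bottom flange: 5.2 × 1.1, A = 5.72 in², x = 2.6 in, Ī = 12.8891 in⁴.
Web: 0.25 × 15.6, A = 3.9 in², x = 2.6 in, Ī = 0.0203125 in⁴.
Top flange: 5.2 × 1.1, A = 5.72 in², x = 2.6 in, Ī = 12.8891 in⁴.
By symmetry the centroid is at mid-width, x̄ = 2.6 in.
All pieces are centred on the vertical centroidal axis, so I = ΣĪ = 25.7984 in⁴.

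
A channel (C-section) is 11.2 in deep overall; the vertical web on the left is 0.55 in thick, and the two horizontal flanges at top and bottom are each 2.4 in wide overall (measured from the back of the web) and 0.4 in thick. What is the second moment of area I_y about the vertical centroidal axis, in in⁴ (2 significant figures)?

I_y ≈ 2.3 in⁴

Decompose the section into non-overlapping parts with the origin at the bottom-left of its bounding rectangle.
Web: 0.55 × 11.2, A = 6.16 in², x = 0.275 in, Ī = 0.1553 in⁴.
Top flange (beyond web): 1.85 × 0.4, A = 0.74 in², x = 1.475 in, Ī = 0.2111 in⁴.
Bottom flange (beyond web): 1.85 × 0.4, A = 0.74 in², x = 1.475 in, Ī = 0.2111 in⁴.
Centroid: x̄ = ΣA·x / ΣA = 0.5075 in.
Transfer each piece to the vertical centroidal axis using Ī + A·d² with d = x − 0.5075:
  web: d = -0.2325 in → contributes +0.4882 in⁴
  top flange (beyond web): d = 0.9675 in → contributes +0.9038 in⁴
  bottom flange (beyond web): d = 0.9675 in → contributes +0.9038 in⁴
Total I = 2.296 in⁴.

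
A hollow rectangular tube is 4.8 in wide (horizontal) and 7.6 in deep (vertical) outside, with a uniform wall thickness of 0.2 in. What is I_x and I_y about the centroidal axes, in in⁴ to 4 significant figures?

I_x ≈ 38.73 in⁴, I_y ≈ 18.93 in⁴

Split into non-overlapping primitives; take the origin at the lower-left of the bounding box.
Outer rectangle: 4.8 × 7.6, A = 36.48 in², y = 3.8 in, Ī = 175.59 in⁴.
Inner void (subtracted): 4.4 × 7.2, A = 31.68 in², y = 3.8 in, Ī = 136.858 in⁴.
By symmetry the centroid is at mid-height, ȳ = 3.8 in.
All pieces are centred on the centroidal x-axis, so I = ΣĪ (holes subtracted) = 38.7328 in⁴.
Repeating about the centroidal y-axis gives I_y = 18.9312 in⁴.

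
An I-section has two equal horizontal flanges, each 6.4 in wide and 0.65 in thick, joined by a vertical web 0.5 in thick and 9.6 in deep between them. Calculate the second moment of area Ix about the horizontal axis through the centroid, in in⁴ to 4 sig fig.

Split into non-overlapping primitives; take the origin at the lower-left of the bounding box.
Bottom flange: 6.4 × 0.65, A = 4.16 in², y = 0.325 in, Ī = 0.146467 in⁴.
Web: 0.5 × 9.6, A = 4.8 in², y = 5.45 in, Ī = 36.864 in⁴.
Top flange: 6.4 × 0.65, A = 4.16 in², y = 10.575 in, Ī = 0.146467 in⁴.
By symmetry the centroid is at mid-height, ȳ = 5.45 in.
Transfer each piece to the horizontal axis through the centroid using Ī + A·d² with d = y − 5.45:
  bottom flange: d = -5.125 in → contributes +109.411 in⁴
  web: d = 0 in → contributes +36.864 in⁴
  top flange: d = 5.125 in → contributes +109.411 in⁴
Total I = 255.687 in⁴.

Ix ≈ 255.7 in⁴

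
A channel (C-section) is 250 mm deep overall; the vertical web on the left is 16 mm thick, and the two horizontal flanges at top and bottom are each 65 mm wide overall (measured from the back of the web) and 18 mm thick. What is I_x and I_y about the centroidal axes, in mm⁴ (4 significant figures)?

Treat the section as a set of non-overlapping primitives; coordinates are from the bounding-box lower-left.
Web: 16 × 250, A = 4 000 mm², y = 125 mm, Ī = 20 833 333 mm⁴.
Top flange (beyond web): 49 × 18, A = 882 mm², y = 241 mm, Ī = 23 814 mm⁴.
Bottom flange (beyond web): 49 × 18, A = 882 mm², y = 9 mm, Ī = 23 814 mm⁴.
By symmetry the centroid is at mid-height, ȳ = 125 mm.
Transfer each piece to the centroidal x-axis using Ī + A·d² with d = y − 125:
  web: d = 0 mm → contributes +20 833 333 mm⁴
  top flange (beyond web): d = 116 mm → contributes +11 892 006 mm⁴
  bottom flange (beyond web): d = -116 mm → contributes +11 892 006 mm⁴
Total I = 44 617 345 mm⁴.
For the y-axis: x̄ = 17.9462 mm.
Repeating about the centroidal y-axis gives I_y = 1 731 289 mm⁴.

I_x ≈ 4.462 × 10⁷ mm⁴, I_y ≈ 1.731 × 10⁶ mm⁴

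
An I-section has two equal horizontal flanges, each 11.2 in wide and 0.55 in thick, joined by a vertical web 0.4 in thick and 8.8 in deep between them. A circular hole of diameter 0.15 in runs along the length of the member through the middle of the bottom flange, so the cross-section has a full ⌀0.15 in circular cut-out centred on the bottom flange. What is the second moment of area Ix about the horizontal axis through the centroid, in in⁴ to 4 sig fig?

Ix ≈ 291.9 in⁴

Break the section into simple shapes (no overlaps), measuring from the bottom-left corner of the bounding box.
Bottom flange: 11.2 × 0.55, A = 6.16 in², y = 0.275 in, Ī = 0.155283 in⁴.
Web: 0.4 × 8.8, A = 3.52 in², y = 4.95 in, Ī = 22.7157 in⁴.
Top flange: 11.2 × 0.55, A = 6.16 in², y = 9.625 in, Ī = 0.155283 in⁴.
Hole (subtracted): ⌀0.15, A = 0.0176715 in², y = 0.275 in, Ī = 0.0000248505 in⁴.
Centroid: ȳ = ΣA·y / ΣA = 4.95522 in.
Transfer each piece to the horizontal axis through the centroid using Ī + A·d² with d = y − 4.95522:
  bottom flange: d = -4.68022 in → contributes +135.087 in⁴
  web: d = -0.00522136 in → contributes +22.7158 in⁴
  top flange: d = 4.66978 in → contributes +134.485 in⁴
  hole: d = -4.68022 in → contributes −0.387109 in⁴
Total I = 291.901 in⁴.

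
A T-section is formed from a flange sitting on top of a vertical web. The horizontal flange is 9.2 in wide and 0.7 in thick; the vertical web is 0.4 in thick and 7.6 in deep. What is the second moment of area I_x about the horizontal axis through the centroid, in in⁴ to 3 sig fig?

Break the section into simple shapes (no overlaps), measuring from the bottom-left corner of the bounding box.
Flange: 9.2 × 0.7, A = 6.44 in², y = 7.95 in, Ī = 0.26297 in⁴.
Web: 0.4 × 7.6, A = 3.04 in², y = 3.8 in, Ī = 14.633 in⁴.
Centroid: ȳ = ΣA·y / ΣA = 6.6192 in.
Transfer each piece to the horizontal axis through the centroid using Ī + A·d² with d = y − 6.6192:
  flange: d = 1.3308 in → contributes +11.668 in⁴
  web: d = -2.8192 in → contributes +38.794 in⁴
Total I = 50.463 in⁴.

I_x ≈ 50.5 in⁴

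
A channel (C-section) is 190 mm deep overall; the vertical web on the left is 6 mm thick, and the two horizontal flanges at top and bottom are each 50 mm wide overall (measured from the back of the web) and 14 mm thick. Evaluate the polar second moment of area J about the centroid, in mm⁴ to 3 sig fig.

Treat the section as a set of non-overlapping primitives; coordinates are from the bounding-box lower-left.
Web: 6 × 190, A = 1 140 mm², y = 95 mm, Ī = 3 429 500 mm⁴.
Top flange (beyond web): 44 × 14, A = 616 mm², y = 183 mm, Ī = 10 061 mm⁴.
Bottom flange (beyond web): 44 × 14, A = 616 mm², y = 7 mm, Ī = 10 061 mm⁴.
By symmetry the centroid is at mid-height, ȳ = 95 mm.
Transfer each piece to the centroidal x-axis using Ī + A·d² with d = y − 95:
  web: d = 0 mm → contributes +3 429 500 mm⁴
  top flange (beyond web): d = 88 mm → contributes +4 780 365 mm⁴
  bottom flange (beyond web): d = -88 mm → contributes +4 780 365 mm⁴
Total I = 12 990 231 mm⁴.
For the y-axis: x̄ = 15.985 mm.
Repeating about the centroidal y-axis gives I_y = 572 250 mm⁴.
Polar second moment: J = I_x + I_y = 13 562 481 mm⁴.

J ≈ 1.36 × 10⁷ mm⁴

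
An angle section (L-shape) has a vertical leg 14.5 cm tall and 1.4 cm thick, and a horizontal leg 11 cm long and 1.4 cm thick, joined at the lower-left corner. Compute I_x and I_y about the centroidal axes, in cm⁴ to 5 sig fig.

I_x ≈ 704.79 cm⁴, I_y ≈ 351.15 cm⁴

Split into non-overlapping primitives; take the origin at the lower-left of the bounding box.
Vertical leg: 1.4 × 14.5, A = 20.3 cm², y = 7.25 cm, Ī = 355.6729 cm⁴.
Horizontal leg (remainder): 9.6 × 1.4, A = 13.44 cm², y = 0.7 cm, Ī = 2.1952 cm⁴.
Centroid: ȳ = ΣA·y / ΣA = 4.640871 cm.
Transfer each piece to the centroidal x-axis using Ī + A·d² with d = y − 4.640871:
  vertical leg: d = 2.609129 cm → contributes +493.8662 cm⁴
  horizontal leg (remainder): d = -3.940871 cm → contributes +210.9247 cm⁴
Total I = 704.7909 cm⁴.
For the y-axis: x̄ = 2.890871 cm.
Repeating about the centroidal y-axis gives I_y = 351.1457 cm⁴.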